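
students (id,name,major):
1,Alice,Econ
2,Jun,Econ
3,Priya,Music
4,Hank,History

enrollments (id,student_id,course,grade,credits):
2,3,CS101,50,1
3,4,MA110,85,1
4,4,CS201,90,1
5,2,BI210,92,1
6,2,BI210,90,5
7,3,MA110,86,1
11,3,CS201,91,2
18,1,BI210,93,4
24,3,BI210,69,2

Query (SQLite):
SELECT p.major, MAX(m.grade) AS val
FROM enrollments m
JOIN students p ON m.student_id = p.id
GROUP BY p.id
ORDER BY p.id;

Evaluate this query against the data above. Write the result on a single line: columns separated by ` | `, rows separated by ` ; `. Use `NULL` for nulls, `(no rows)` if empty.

Econ | 93 ; Econ | 92 ; Music | 91 ; History | 90

Join each enrollments row to its students via student_id.
Group joined rows by students.id; compute MAX(m.grade) per group.
  1: ids {18} → MAX(m.grade)=93
  2: ids {5, 6} → MAX(m.grade)=92
  3: ids {2, 7, 11, 24} → MAX(m.grade)=91
  4: ids {3, 4} → MAX(m.grade)=90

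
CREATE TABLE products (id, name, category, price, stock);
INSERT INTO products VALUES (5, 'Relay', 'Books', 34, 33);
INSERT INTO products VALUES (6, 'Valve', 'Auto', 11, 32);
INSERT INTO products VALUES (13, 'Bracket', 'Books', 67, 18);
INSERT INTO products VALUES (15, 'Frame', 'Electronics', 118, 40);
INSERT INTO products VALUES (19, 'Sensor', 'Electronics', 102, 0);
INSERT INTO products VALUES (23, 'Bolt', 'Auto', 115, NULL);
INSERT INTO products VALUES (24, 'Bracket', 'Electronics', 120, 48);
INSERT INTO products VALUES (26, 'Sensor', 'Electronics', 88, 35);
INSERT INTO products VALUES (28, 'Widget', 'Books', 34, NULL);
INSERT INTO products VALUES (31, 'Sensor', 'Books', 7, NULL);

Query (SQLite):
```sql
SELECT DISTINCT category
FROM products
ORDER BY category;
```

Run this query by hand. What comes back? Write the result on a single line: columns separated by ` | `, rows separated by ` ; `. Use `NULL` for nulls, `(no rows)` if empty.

Auto ; Books ; Electronics

Collect distinct category values from products.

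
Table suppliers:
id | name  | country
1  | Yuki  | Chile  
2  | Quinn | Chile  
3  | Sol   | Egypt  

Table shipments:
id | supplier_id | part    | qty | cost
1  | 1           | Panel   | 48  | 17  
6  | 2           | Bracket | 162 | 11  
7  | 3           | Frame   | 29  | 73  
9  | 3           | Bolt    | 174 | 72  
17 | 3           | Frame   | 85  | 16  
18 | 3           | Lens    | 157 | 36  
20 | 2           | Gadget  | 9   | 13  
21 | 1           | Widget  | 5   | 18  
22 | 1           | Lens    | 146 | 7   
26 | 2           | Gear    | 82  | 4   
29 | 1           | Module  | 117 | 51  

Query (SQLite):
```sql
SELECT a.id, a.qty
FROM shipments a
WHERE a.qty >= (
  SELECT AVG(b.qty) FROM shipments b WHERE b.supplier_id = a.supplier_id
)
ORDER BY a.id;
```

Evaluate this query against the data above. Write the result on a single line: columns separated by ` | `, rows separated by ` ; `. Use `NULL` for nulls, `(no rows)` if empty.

6 | 162 ; 9 | 174 ; 18 | 157 ; 22 | 146 ; 29 | 117

For each shipments row a, compute AVG(qty) over rows sharing a.supplier_id.
Keep row a if a.qty >= that per-group AVG.
  supplier_id=1: AVG(qty) = 79.0
  supplier_id=2: AVG(qty) = 84.333333
  supplier_id=3: AVG(qty) = 111.25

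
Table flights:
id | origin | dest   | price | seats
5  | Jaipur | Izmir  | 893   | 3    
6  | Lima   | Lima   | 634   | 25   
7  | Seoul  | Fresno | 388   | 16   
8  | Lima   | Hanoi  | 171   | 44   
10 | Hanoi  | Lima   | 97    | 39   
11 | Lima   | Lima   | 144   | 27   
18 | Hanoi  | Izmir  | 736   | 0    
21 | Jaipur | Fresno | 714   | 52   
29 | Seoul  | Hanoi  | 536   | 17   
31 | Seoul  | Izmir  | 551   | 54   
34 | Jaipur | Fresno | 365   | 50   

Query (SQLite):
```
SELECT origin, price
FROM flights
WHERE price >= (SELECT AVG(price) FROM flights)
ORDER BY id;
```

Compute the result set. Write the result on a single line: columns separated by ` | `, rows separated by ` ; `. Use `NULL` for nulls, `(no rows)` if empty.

Jaipur | 893 ; Lima | 634 ; Hanoi | 736 ; Jaipur | 714 ; Seoul | 536 ; Seoul | 551

Scalar subquery: AVG(price) over all flights rows = 475.363636 (≈; comparison uses full precision).
Keep rows where price >= that value.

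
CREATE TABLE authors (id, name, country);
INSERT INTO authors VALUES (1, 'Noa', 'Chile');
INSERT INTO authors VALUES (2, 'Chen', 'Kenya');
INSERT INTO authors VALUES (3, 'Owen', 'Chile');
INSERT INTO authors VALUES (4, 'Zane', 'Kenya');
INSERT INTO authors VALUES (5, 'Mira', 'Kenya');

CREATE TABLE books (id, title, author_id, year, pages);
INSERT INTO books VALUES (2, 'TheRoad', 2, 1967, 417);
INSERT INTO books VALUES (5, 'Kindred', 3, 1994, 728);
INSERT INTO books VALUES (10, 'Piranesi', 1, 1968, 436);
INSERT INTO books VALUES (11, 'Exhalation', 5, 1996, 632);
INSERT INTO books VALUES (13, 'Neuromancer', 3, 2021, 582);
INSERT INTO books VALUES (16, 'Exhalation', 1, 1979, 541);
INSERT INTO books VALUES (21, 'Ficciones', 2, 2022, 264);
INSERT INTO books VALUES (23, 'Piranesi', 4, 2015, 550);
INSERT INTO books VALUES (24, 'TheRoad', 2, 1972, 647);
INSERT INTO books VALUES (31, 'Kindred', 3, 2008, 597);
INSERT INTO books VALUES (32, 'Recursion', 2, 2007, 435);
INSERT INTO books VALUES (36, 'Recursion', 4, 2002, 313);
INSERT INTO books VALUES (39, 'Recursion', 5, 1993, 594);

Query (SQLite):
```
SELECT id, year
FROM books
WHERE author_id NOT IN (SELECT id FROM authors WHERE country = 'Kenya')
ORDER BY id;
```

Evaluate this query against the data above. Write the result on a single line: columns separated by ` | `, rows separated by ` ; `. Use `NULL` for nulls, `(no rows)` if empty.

5 | 1994 ; 10 | 1968 ; 13 | 2021 ; 16 | 1979 ; 31 | 2008

Inner query: authors.id where country = 'Kenya'.
Outer: keep books rows whose author_id is not in that set.
Inner query → {2, 4, 5}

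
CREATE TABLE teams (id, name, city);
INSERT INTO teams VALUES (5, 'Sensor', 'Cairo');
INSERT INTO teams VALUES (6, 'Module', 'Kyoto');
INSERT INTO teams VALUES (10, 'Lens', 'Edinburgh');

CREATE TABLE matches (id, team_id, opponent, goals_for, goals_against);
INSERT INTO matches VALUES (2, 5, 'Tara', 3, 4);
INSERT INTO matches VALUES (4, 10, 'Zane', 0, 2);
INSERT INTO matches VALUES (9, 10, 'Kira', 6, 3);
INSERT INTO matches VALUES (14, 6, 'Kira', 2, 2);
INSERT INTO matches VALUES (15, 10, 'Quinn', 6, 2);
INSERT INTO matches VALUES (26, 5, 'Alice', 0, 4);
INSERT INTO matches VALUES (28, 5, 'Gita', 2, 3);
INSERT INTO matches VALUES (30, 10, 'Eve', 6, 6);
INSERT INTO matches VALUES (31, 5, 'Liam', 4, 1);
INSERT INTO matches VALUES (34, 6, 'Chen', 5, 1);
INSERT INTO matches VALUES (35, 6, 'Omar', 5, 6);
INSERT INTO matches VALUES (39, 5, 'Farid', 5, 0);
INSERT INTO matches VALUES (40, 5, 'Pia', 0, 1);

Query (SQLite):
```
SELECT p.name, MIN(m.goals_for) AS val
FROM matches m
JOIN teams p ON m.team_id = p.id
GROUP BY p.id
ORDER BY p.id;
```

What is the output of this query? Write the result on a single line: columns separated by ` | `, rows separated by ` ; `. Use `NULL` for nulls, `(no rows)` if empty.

Sensor | 0 ; Module | 2 ; Lens | 0

Join each matches row to its teams via team_id.
Group joined rows by teams.id; compute MIN(m.goals_for) per group.
  5: ids {2, 26, 28, 31, 39, 40} → MIN(m.goals_for)=0
  6: ids {14, 34, 35} → MIN(m.goals_for)=2
  10: ids {4, 9, 15, 30} → MIN(m.goals_for)=0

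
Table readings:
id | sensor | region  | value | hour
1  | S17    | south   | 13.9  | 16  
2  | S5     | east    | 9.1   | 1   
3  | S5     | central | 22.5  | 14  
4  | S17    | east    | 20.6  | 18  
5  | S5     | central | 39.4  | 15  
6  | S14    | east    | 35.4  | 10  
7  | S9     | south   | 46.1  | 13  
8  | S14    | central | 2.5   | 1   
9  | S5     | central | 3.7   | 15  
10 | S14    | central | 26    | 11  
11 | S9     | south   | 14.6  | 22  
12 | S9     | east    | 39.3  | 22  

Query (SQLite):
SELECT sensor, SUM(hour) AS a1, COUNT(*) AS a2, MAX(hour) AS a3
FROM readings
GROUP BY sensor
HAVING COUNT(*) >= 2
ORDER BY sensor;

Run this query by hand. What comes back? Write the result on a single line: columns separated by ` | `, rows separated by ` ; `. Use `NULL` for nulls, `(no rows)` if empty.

Group readings by sensor.
Per group compute: SUM(hour), COUNT(*), MAX(hour).
HAVING: drop groups with fewer than 2 rows.
  S14: ids {6, 8, 10} → SUM(hour)=22, COUNT(*)=3, MAX(hour)=11
  S17: ids {1, 4} → SUM(hour)=34, COUNT(*)=2, MAX(hour)=18
  S5: ids {2, 3, 5, 9} → SUM(hour)=45, COUNT(*)=4, MAX(hour)=15
  S9: ids {7, 11, 12} → SUM(hour)=57, COUNT(*)=3, MAX(hour)=22

S14 | 22 | 3 | 11 ; S17 | 34 | 2 | 18 ; S5 | 45 | 4 | 15 ; S9 | 57 | 3 | 22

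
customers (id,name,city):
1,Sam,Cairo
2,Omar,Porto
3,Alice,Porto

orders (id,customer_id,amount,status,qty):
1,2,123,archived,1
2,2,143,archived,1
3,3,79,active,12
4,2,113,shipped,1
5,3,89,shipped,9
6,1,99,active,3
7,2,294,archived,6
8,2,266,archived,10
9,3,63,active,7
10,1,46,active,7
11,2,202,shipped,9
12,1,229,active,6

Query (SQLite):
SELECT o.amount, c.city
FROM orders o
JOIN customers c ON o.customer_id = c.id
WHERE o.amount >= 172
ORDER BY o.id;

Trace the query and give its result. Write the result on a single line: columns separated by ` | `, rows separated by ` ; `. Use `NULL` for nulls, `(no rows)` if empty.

Each orders row matches the customers row where customer_id = customers.id.
Then keep rows with o.amount >= 172.

294 | Porto ; 266 | Porto ; 202 | Porto ; 229 | Cairo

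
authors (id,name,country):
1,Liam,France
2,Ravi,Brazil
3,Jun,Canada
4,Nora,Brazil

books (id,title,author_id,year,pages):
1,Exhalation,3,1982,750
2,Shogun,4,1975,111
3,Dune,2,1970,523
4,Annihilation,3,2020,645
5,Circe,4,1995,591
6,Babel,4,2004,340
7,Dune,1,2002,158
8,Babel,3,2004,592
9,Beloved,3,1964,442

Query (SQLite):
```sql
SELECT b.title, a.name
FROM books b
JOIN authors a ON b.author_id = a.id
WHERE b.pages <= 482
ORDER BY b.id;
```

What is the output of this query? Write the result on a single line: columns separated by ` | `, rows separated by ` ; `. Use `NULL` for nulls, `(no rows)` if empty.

Shogun | Nora ; Babel | Nora ; Dune | Liam ; Beloved | Jun

Each books row matches the authors row where author_id = authors.id.
Then keep rows with b.pages <= 482.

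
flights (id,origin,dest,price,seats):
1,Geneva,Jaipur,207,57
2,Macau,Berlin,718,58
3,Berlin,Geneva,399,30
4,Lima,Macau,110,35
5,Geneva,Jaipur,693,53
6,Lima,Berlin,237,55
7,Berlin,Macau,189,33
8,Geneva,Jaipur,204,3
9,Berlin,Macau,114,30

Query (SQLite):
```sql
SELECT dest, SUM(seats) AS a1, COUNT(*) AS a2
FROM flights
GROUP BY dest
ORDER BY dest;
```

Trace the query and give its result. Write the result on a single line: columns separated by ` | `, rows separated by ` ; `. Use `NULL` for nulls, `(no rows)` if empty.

Group flights by dest.
Per group compute: SUM(seats), COUNT(*).
  Berlin: ids {2, 6} → SUM(seats)=113, COUNT(*)=2
  Geneva: ids {3} → SUM(seats)=30, COUNT(*)=1
  Jaipur: ids {1, 5, 8} → SUM(seats)=113, COUNT(*)=3
  Macau: ids {4, 7, 9} → SUM(seats)=98, COUNT(*)=3

Berlin | 113 | 2 ; Geneva | 30 | 1 ; Jaipur | 113 | 3 ; Macau | 98 | 3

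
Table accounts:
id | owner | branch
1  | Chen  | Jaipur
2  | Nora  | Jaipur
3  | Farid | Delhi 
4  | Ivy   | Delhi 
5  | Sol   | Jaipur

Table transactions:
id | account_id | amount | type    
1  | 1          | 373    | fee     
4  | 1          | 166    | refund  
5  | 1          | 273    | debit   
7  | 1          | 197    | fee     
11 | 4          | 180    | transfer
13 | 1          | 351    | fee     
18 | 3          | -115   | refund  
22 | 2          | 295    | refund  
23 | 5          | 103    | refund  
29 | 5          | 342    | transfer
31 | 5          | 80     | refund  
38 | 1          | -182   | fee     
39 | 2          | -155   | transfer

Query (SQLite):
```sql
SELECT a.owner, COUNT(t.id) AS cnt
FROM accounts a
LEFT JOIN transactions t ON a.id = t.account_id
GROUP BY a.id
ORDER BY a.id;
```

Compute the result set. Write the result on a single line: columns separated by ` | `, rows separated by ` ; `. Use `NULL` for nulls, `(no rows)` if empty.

Chen | 6 ; Nora | 2 ; Farid | 1 ; Ivy | 1 ; Sol | 3

LEFT JOIN keeps every accounts row; unmatched ones get NULL for transactions columns.
Group by accounts.id and compute COUNT(t.id). COUNT(col) of an all-NULL group is 0.
  1: ids {1, 4, 5, 7, 13, 38} → COUNT(t.id)=6
  2: ids {22, 39} → COUNT(t.id)=2
  3: ids {18} → COUNT(t.id)=1
  4: ids {11} → COUNT(t.id)=1
  5: ids {23, 29, 31} → COUNT(t.id)=3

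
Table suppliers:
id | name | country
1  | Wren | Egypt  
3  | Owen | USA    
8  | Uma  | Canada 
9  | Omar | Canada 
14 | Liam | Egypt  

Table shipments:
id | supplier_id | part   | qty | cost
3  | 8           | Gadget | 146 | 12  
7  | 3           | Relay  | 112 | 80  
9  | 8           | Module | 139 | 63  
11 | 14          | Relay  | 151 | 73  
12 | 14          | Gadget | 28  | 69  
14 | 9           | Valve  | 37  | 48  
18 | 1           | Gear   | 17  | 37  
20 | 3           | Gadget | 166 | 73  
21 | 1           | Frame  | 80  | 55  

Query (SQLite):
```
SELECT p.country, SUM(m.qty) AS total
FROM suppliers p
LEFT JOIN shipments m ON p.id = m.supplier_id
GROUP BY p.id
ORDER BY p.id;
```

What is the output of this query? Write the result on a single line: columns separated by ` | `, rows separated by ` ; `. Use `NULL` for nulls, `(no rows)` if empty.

Egypt | 97 ; USA | 278 ; Canada | 285 ; Canada | 37 ; Egypt | 179

LEFT JOIN keeps every suppliers row; unmatched ones get NULL for shipments columns.
Group by suppliers.id and compute SUM(m.qty). SUM over an all-NULL group is NULL.
  1: ids {18, 21} → SUM(m.qty)=97
  3: ids {7, 20} → SUM(m.qty)=278
  8: ids {3, 9} → SUM(m.qty)=285
  9: ids {14} → SUM(m.qty)=37
  14: ids {11, 12} → SUM(m.qty)=179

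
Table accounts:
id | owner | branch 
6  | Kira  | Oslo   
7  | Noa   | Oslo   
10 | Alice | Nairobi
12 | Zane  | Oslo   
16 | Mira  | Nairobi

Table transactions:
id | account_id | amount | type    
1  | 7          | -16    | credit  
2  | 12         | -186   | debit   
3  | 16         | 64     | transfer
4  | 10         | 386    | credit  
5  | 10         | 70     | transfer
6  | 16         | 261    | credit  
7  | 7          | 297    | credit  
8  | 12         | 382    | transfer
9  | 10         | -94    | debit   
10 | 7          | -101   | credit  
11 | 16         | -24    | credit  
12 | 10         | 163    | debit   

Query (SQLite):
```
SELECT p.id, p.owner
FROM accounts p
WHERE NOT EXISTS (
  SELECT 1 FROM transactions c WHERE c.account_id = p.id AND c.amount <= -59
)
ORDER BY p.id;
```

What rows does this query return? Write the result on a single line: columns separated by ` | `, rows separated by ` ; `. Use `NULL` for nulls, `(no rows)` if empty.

6 | Kira ; 16 | Mira

For each accounts row, check whether any transactions with matching account_id has amount <= -59.
Keep rows where that is false.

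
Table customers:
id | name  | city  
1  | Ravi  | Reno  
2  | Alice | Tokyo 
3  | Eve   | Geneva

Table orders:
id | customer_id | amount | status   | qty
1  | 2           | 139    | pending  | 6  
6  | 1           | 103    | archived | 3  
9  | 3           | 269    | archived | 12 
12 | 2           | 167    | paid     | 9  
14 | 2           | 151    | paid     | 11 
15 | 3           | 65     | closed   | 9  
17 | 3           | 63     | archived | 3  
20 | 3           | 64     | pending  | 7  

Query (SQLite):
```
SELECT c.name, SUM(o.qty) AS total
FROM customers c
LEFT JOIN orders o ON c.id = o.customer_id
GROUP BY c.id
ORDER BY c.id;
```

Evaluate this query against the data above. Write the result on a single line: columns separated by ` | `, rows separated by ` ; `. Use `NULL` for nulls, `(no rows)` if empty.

Ravi | 3 ; Alice | 26 ; Eve | 31

LEFT JOIN keeps every customers row; unmatched ones get NULL for orders columns.
Group by customers.id and compute SUM(o.qty). SUM over an all-NULL group is NULL.
  1: ids {6} → SUM(o.qty)=3
  2: ids {1, 12, 14} → SUM(o.qty)=26
  3: ids {9, 15, 17, 20} → SUM(o.qty)=31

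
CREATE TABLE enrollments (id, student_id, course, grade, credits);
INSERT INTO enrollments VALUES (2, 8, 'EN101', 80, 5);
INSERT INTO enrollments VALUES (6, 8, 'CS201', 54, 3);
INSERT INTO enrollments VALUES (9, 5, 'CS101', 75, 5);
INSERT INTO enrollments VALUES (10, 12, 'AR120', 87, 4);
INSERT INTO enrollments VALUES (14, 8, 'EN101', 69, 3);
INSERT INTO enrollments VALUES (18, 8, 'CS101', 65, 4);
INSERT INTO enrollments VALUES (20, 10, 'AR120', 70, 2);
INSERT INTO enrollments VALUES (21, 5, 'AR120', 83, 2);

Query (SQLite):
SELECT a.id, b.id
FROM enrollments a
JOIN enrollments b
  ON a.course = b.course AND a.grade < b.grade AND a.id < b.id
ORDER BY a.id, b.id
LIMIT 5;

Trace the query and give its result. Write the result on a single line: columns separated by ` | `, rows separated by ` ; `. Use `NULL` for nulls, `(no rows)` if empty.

Pairs (a,b) with same course, a.grade < b.grade, a.id < b.id.
course groups: AR120:{10,20,21} CS101:{9,18} CS201:{6} EN101:{2,14}
Ordered by (a.id, b.id); first 5.

20 | 21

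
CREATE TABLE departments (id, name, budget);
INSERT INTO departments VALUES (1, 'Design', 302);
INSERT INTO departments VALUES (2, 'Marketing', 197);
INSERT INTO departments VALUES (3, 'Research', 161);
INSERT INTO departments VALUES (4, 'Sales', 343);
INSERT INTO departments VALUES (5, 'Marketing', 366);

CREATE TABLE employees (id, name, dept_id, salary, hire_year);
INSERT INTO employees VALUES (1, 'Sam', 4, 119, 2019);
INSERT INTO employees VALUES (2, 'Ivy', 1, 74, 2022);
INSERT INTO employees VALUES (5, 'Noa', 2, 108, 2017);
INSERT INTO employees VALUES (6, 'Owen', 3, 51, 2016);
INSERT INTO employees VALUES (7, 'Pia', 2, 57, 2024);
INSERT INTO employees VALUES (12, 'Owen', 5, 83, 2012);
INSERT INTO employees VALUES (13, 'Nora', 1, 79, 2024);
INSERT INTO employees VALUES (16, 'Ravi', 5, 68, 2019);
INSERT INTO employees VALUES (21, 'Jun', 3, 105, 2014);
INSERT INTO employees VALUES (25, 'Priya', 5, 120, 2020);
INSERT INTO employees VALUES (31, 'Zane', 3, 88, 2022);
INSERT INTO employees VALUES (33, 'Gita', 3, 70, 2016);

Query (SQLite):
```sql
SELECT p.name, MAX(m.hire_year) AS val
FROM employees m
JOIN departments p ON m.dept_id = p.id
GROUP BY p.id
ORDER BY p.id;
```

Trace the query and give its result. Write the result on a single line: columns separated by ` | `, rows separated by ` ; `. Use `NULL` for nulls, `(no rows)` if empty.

Join each employees row to its departments via dept_id.
Group joined rows by departments.id; compute MAX(m.hire_year) per group.
  1: ids {2, 13} → MAX(m.hire_year)=2024
  2: ids {5, 7} → MAX(m.hire_year)=2024
  3: ids {6, 21, 31, 33} → MAX(m.hire_year)=2022
  4: ids {1} → MAX(m.hire_year)=2019
  5: ids {12, 16, 25} → MAX(m.hire_year)=2020

Design | 2024 ; Marketing | 2024 ; Research | 2022 ; Sales | 2019 ; Marketing | 2020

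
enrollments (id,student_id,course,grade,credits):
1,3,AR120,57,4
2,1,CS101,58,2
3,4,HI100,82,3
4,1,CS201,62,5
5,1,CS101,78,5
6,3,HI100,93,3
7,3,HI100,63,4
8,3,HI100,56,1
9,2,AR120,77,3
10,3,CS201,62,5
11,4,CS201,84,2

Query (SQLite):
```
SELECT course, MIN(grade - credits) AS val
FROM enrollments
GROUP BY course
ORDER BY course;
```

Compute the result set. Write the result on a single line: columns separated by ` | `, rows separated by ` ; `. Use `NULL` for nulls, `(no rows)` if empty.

AR120 | 53 ; CS101 | 56 ; CS201 | 57 ; HI100 | 55

For each row compute grade - credits.
Group by course; take MIN of the expression per group.
  AR120: ids {1, 9} → MIN(grade - credits)=53
  CS101: ids {2, 5} → MIN(grade - credits)=56
  CS201: ids {4, 10, 11} → MIN(grade - credits)=57
  HI100: ids {3, 6, 7, 8} → MIN(grade - credits)=55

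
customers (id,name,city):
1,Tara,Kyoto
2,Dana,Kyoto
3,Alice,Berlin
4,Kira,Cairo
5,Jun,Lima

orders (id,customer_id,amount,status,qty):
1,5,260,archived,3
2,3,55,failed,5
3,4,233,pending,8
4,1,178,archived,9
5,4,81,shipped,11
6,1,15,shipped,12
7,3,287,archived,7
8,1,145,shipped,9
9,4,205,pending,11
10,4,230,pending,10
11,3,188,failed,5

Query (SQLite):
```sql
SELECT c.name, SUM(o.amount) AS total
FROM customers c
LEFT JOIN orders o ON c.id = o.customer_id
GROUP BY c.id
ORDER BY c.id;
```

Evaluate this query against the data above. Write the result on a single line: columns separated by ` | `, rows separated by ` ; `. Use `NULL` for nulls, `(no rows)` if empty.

Tara | 338 ; Dana | NULL ; Alice | 530 ; Kira | 749 ; Jun | 260

LEFT JOIN keeps every customers row; unmatched ones get NULL for orders columns.
Group by customers.id and compute SUM(o.amount). SUM over an all-NULL group is NULL.
  1: ids {4, 6, 8} → SUM(o.amount)=338
  2: ids {—} → SUM(o.amount)=NULL
  3: ids {2, 7, 11} → SUM(o.amount)=530
  4: ids {3, 5, 9, 10} → SUM(o.amount)=749
  5: ids {1} → SUM(o.amount)=260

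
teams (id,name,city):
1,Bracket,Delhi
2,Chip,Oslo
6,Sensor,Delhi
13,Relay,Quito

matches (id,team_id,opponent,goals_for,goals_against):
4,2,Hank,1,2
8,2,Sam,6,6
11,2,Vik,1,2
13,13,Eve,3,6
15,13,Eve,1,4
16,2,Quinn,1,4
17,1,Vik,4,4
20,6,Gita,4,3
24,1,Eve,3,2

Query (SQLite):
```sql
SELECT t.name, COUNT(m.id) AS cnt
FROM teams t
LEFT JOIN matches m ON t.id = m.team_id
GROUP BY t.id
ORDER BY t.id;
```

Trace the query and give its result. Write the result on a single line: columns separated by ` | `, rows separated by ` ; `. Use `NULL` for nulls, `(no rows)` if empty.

Bracket | 2 ; Chip | 4 ; Sensor | 1 ; Relay | 2

LEFT JOIN keeps every teams row; unmatched ones get NULL for matches columns.
Group by teams.id and compute COUNT(m.id). COUNT(col) of an all-NULL group is 0.
  1: ids {17, 24} → COUNT(m.id)=2
  2: ids {4, 8, 11, 16} → COUNT(m.id)=4
  6: ids {20} → COUNT(m.id)=1
  13: ids {13, 15} → COUNT(m.id)=2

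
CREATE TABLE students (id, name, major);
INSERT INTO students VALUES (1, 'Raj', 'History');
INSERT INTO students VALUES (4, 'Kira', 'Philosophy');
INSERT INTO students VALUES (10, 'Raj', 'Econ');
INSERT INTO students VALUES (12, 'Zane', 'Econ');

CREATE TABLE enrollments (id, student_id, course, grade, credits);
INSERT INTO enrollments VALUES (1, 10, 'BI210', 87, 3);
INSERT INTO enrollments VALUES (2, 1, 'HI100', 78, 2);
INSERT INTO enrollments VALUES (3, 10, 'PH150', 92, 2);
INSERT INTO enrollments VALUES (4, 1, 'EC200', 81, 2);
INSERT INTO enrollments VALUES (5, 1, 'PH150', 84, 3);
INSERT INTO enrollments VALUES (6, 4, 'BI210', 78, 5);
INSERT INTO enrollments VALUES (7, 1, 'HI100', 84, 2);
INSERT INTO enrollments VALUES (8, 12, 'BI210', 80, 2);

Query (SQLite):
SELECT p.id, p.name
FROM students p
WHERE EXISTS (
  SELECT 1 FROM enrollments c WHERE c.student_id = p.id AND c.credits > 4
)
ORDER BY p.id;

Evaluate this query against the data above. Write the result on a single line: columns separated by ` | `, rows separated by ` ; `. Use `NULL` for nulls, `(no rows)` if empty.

For each students row, check whether any enrollments with matching student_id has credits > 4.
Keep rows where that is true.

4 | Kira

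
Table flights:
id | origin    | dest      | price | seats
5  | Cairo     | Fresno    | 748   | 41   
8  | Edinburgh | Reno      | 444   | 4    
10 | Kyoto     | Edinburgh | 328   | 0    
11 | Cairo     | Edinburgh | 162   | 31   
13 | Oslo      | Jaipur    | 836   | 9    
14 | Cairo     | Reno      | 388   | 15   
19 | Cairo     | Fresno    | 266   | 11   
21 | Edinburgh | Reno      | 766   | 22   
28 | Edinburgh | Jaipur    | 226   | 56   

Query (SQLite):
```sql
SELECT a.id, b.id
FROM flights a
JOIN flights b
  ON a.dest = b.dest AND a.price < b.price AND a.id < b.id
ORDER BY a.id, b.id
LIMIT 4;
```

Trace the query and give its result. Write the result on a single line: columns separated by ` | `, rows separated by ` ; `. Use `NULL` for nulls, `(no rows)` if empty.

Pairs (a,b) with same dest, a.price < b.price, a.id < b.id.
dest groups: Edinburgh:{10,11} Fresno:{5,19} Jaipur:{13,28} Reno:{8,14,21}
Ordered by (a.id, b.id); first 4.

8 | 21 ; 14 | 21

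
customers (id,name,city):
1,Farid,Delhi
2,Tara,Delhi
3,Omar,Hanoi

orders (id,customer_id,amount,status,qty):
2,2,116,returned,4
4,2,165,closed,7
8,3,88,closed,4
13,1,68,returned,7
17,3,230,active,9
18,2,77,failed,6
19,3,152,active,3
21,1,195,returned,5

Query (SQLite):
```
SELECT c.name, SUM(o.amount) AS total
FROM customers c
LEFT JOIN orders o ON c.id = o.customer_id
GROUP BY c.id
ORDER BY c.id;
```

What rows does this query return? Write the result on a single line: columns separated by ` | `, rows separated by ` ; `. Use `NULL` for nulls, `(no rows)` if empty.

Farid | 263 ; Tara | 358 ; Omar | 470

LEFT JOIN keeps every customers row; unmatched ones get NULL for orders columns.
Group by customers.id and compute SUM(o.amount). SUM over an all-NULL group is NULL.
  1: ids {13, 21} → SUM(o.amount)=263
  2: ids {2, 4, 18} → SUM(o.amount)=358
  3: ids {8, 17, 19} → SUM(o.amount)=470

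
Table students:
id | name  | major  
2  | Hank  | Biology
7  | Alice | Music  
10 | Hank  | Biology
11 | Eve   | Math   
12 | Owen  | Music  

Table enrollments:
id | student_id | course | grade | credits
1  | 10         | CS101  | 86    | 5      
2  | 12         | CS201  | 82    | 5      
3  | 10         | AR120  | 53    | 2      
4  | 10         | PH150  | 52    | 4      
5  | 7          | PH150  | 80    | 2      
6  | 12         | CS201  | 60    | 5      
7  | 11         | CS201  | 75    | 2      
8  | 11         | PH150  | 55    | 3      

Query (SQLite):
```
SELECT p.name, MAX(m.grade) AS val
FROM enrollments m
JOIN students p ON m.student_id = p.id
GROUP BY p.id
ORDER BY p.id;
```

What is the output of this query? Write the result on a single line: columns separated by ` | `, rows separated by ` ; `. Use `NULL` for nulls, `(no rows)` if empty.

Alice | 80 ; Hank | 86 ; Eve | 75 ; Owen | 82

Join each enrollments row to its students via student_id.
Group joined rows by students.id; compute MAX(m.grade) per group.
  7: ids {5} → MAX(m.grade)=80
  10: ids {1, 3, 4} → MAX(m.grade)=86
  11: ids {7, 8} → MAX(m.grade)=75
  12: ids {2, 6} → MAX(m.grade)=82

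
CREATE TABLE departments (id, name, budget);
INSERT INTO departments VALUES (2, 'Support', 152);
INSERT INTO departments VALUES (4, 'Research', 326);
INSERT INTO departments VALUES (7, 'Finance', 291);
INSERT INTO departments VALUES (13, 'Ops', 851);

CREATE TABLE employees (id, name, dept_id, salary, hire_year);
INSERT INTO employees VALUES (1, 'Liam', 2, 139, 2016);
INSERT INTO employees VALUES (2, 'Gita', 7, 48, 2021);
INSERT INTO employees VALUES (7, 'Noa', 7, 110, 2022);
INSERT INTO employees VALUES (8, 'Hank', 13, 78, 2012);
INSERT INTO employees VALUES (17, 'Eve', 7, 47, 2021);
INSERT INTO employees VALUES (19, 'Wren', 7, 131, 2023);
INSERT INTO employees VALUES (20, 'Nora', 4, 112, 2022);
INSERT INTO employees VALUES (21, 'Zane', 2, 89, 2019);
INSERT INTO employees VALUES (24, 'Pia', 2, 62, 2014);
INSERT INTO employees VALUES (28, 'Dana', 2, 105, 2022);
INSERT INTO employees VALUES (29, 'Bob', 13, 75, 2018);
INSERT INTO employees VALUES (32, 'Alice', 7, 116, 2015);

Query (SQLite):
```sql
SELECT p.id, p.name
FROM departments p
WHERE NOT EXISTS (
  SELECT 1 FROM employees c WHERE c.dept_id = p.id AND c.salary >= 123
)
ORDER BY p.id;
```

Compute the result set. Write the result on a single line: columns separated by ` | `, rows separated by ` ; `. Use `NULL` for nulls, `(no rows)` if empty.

For each departments row, check whether any employees with matching dept_id has salary >= 123.
Keep rows where that is false.

4 | Research ; 13 | Ops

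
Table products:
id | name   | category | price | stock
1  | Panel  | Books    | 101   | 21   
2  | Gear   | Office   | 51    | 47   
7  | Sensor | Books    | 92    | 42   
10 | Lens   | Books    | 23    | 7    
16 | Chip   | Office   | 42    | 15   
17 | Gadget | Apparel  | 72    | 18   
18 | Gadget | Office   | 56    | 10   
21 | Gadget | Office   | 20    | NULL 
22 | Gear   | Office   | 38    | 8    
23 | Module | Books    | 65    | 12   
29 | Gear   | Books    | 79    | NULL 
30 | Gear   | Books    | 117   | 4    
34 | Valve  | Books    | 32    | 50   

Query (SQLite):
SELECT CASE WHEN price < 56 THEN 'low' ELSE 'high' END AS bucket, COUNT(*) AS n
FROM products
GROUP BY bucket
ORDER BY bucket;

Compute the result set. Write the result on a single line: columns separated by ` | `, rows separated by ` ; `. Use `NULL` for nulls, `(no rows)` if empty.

Bucket rows by price < 56 → 'low' else 'high'; count each bucket.

high | 7 ; low | 6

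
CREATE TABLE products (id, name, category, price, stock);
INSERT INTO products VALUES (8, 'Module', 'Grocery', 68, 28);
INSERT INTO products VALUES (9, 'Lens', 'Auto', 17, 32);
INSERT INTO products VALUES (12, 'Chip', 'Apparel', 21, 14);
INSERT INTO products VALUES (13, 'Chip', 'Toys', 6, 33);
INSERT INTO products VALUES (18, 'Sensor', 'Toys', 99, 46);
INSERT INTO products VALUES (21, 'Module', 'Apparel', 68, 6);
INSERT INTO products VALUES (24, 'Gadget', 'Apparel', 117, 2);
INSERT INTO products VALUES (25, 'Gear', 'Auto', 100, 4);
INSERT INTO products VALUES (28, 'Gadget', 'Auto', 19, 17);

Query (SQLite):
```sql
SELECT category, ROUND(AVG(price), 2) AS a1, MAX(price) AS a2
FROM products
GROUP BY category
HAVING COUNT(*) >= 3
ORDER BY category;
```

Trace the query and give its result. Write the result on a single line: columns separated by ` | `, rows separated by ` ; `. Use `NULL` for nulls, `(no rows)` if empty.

Apparel | 68.67 | 117 ; Auto | 45.33 | 100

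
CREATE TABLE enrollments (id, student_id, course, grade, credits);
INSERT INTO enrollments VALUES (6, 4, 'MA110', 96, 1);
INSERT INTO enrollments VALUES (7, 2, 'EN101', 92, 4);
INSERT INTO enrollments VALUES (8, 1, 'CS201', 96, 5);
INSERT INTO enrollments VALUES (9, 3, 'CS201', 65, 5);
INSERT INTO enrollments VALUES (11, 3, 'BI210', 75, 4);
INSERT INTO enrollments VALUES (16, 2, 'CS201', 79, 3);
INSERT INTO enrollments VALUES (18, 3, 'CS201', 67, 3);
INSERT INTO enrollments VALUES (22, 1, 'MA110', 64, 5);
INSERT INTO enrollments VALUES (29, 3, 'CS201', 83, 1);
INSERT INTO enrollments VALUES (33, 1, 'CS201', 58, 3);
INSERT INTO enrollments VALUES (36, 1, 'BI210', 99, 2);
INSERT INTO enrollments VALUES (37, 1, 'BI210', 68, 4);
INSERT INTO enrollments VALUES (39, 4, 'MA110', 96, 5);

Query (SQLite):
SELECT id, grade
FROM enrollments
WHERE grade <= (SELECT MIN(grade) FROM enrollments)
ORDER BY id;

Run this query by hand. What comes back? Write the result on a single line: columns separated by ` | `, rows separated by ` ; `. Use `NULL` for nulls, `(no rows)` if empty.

33 | 58

Scalar subquery: MIN(grade) over all enrollments rows = 58.
Keep rows where grade <= that value.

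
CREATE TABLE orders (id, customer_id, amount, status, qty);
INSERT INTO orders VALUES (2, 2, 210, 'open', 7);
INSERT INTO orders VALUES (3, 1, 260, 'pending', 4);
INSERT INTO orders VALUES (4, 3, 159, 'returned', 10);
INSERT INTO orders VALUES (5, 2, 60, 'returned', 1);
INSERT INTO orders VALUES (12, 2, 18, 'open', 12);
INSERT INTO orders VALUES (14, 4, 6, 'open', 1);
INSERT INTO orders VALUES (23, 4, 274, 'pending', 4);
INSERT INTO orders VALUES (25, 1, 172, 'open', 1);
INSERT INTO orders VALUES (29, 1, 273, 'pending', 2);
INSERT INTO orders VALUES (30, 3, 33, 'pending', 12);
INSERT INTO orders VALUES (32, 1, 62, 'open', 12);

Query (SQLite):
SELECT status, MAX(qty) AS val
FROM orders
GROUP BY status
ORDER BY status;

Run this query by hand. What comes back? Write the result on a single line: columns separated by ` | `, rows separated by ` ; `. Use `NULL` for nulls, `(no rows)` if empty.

Partition orders by status; compute MAX(qty) within each group.
  open: ids {2, 12, 14, 25, 32} → MAX(qty)=12
  pending: ids {3, 23, 29, 30} → MAX(qty)=12
  returned: ids {4, 5} → MAX(qty)=10

open | 12 ; pending | 12 ; returned | 10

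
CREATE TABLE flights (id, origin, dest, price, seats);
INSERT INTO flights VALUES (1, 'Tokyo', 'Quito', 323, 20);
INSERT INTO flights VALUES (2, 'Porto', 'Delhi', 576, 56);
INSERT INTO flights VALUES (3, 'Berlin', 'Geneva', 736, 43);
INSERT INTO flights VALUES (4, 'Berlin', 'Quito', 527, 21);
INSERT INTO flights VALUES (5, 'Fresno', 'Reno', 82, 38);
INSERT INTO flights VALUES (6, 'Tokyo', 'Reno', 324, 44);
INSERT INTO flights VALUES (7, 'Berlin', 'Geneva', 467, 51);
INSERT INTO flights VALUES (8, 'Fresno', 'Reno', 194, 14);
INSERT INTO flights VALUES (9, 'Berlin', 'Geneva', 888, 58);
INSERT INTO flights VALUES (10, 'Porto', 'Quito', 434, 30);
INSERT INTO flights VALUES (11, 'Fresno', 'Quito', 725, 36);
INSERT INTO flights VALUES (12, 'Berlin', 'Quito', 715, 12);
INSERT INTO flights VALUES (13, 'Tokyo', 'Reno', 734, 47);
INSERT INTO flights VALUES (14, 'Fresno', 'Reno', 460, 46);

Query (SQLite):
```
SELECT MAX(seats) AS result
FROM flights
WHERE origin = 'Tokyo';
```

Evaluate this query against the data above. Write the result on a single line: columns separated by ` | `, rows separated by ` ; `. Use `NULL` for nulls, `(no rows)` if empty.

47

Rows where origin='Tokyo' → seats values: [20, 44, 47].
MAX of non-NULL values = 47.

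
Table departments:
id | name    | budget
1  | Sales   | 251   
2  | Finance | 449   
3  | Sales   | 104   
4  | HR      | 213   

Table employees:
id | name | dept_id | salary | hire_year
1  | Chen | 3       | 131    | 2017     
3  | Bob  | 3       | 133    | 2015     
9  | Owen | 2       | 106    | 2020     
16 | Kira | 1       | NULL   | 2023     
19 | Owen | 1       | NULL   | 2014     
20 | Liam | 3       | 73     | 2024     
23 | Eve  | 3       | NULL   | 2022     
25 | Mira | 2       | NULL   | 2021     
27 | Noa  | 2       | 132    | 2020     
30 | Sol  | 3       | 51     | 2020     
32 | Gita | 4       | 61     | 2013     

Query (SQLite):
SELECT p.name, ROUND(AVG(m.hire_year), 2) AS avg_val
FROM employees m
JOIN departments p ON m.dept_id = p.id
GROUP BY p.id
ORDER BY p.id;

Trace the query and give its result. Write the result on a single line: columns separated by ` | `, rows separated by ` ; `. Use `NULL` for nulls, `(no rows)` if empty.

Join each employees row to its departments via dept_id.
Group joined rows by departments.id; compute ROUND(AVG(m.hire_year), 2) per group.
  1: ids {16, 19} → ROUND(AVG(m.hire_year), 2)=2018.5
  2: ids {9, 25, 27} → ROUND(AVG(m.hire_year), 2)=2020.33
  3: ids {1, 3, 20, 23, 30} → ROUND(AVG(m.hire_year), 2)=2019.6
  4: ids {32} → ROUND(AVG(m.hire_year), 2)=2013

Sales | 2018.5 ; Finance | 2020.33 ; Sales | 2019.6 ; HR | 2013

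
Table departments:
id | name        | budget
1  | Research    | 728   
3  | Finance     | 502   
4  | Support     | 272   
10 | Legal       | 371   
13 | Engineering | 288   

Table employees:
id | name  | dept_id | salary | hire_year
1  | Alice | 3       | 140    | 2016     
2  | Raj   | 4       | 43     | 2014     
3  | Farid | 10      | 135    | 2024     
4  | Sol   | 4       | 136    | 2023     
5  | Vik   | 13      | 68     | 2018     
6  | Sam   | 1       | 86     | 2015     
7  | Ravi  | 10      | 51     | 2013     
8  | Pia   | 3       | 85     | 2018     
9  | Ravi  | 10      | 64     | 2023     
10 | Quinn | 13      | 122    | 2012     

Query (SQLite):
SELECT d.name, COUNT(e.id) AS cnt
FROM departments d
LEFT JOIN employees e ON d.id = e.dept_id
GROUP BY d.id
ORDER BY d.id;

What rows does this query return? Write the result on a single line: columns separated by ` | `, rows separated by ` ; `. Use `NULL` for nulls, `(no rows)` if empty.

LEFT JOIN keeps every departments row; unmatched ones get NULL for employees columns.
Group by departments.id and compute COUNT(e.id). COUNT(col) of an all-NULL group is 0.
  1: ids {6} → COUNT(e.id)=1
  3: ids {1, 8} → COUNT(e.id)=2
  4: ids {2, 4} → COUNT(e.id)=2
  10: ids {3, 7, 9} → COUNT(e.id)=3
  13: ids {5, 10} → COUNT(e.id)=2

Research | 1 ; Finance | 2 ; Support | 2 ; Legal | 3 ; Engineering | 2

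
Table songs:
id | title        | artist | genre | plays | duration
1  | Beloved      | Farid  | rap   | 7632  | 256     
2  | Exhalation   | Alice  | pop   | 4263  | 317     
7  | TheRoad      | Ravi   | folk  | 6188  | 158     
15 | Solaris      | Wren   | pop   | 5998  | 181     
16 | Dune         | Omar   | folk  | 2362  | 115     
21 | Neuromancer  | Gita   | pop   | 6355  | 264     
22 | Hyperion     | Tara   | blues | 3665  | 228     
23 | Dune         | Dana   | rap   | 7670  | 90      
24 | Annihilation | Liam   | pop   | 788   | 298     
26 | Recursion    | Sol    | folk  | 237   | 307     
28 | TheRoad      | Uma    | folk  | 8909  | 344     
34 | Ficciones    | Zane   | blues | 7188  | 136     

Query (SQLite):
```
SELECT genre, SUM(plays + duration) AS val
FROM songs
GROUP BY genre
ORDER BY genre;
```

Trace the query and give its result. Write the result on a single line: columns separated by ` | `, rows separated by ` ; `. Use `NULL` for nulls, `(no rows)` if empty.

For each row compute plays + duration.
Group by genre; take SUM of the expression per group.
  blues: ids {22, 34} → SUM(plays + duration)=11217
  folk: ids {7, 16, 26, 28} → SUM(plays + duration)=18620
  pop: ids {2, 15, 21, 24} → SUM(plays + duration)=18464
  rap: ids {1, 23} → SUM(plays + duration)=15648

blues | 11217 ; folk | 18620 ; pop | 18464 ; rap | 15648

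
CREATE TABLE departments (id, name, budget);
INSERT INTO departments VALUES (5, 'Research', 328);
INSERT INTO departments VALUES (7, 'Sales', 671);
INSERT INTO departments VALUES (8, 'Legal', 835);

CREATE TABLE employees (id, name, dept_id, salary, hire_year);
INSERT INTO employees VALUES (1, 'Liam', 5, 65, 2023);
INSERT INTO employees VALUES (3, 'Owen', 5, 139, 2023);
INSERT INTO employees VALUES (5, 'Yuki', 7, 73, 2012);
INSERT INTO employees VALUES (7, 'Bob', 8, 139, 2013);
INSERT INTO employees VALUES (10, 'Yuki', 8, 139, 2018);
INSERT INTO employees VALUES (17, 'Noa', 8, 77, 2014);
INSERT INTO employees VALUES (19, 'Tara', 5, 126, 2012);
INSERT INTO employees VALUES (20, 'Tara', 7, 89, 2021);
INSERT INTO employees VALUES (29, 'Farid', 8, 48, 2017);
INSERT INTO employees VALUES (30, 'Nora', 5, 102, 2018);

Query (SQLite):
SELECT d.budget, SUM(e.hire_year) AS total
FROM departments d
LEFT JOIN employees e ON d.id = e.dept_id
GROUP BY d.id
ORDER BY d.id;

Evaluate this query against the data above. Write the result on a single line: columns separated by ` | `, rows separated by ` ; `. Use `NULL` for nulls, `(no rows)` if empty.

LEFT JOIN keeps every departments row; unmatched ones get NULL for employees columns.
Group by departments.id and compute SUM(e.hire_year). SUM over an all-NULL group is NULL.
  5: ids {1, 3, 19, 30} → SUM(e.hire_year)=8076
  7: ids {5, 20} → SUM(e.hire_year)=4033
  8: ids {7, 10, 17, 29} → SUM(e.hire_year)=8062

328 | 8076 ; 671 | 4033 ; 835 | 8062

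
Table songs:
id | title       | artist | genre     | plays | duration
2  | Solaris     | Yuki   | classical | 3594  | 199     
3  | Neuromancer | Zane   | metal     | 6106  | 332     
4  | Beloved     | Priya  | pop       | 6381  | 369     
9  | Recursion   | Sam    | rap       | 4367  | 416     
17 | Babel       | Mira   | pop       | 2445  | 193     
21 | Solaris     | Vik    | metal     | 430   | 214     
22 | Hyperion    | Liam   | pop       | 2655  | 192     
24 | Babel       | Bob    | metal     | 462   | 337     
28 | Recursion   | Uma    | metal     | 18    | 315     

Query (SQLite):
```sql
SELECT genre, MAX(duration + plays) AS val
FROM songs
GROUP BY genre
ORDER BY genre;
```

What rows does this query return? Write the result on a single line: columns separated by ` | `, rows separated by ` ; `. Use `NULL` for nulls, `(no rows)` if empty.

For each row compute duration + plays.
Group by genre; take MAX of the expression per group.
  classical: ids {2} → MAX(duration + plays)=3793
  metal: ids {3, 21, 24, 28} → MAX(duration + plays)=6438
  pop: ids {4, 17, 22} → MAX(duration + plays)=6750
  rap: ids {9} → MAX(duration + plays)=4783

classical | 3793 ; metal | 6438 ; pop | 6750 ; rap | 4783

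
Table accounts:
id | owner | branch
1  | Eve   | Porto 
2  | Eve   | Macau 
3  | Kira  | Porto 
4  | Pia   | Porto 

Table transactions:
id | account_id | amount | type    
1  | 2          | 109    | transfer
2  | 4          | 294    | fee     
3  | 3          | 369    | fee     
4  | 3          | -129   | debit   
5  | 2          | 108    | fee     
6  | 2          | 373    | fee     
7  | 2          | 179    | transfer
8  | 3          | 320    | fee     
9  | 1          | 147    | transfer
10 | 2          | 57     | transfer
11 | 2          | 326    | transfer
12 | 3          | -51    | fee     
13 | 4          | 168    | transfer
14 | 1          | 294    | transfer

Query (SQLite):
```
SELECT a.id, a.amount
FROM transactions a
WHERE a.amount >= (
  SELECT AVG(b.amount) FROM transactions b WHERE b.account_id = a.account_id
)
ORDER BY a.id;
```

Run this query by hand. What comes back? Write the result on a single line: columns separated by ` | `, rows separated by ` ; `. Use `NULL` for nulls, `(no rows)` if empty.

For each transactions row a, compute AVG(amount) over rows sharing a.account_id.
Keep row a if a.amount >= that per-group AVG.
  account_id=1: AVG(amount) = 220.5
  account_id=2: AVG(amount) = 192.0
  account_id=3: AVG(amount) = 127.25
  account_id=4: AVG(amount) = 231.0

2 | 294 ; 3 | 369 ; 6 | 373 ; 8 | 320 ; 11 | 326 ; 14 | 294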